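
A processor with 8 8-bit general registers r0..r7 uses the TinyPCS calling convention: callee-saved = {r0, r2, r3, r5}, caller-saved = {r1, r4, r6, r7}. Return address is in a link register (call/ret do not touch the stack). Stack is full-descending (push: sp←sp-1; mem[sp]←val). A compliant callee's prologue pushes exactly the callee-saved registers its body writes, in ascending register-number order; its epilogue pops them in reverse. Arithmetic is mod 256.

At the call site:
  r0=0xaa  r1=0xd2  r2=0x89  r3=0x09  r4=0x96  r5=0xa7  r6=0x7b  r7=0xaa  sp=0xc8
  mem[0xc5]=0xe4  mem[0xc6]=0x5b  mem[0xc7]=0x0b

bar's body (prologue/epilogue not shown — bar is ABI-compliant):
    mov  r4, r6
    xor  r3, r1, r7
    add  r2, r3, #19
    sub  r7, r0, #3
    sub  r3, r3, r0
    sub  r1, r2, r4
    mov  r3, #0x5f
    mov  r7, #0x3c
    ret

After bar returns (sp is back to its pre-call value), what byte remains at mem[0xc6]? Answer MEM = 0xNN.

prologue: push r2 -> mem[0xc7]=0x89, sp=0xc7
prologue: push r3 -> mem[0xc6]=0x09, sp=0xc6
body[0] mov  r4, r6 -> r4=0x7b
body[1] xor  r3, r1, r7 -> r3=0x78
body[2] add  r2, r3, #19 -> r2=0x8b
body[3] sub  r7, r0, #3 -> r7=0xa7
body[4] sub  r3, r3, r0 -> r3=0xce
body[5] sub  r1, r2, r4 -> r1=0x10
body[6] mov  r3, #0x5f -> r3=0x5f
body[7] mov  r7, #0x3c -> r7=0x3c
epilogue: pop r3=0x09, sp=0xc7
epilogue: pop r2=0x89, sp=0xc8
prologue pushed ['r2', 'r3'] at ['0xc7', '0xc6']

MEM = 0x09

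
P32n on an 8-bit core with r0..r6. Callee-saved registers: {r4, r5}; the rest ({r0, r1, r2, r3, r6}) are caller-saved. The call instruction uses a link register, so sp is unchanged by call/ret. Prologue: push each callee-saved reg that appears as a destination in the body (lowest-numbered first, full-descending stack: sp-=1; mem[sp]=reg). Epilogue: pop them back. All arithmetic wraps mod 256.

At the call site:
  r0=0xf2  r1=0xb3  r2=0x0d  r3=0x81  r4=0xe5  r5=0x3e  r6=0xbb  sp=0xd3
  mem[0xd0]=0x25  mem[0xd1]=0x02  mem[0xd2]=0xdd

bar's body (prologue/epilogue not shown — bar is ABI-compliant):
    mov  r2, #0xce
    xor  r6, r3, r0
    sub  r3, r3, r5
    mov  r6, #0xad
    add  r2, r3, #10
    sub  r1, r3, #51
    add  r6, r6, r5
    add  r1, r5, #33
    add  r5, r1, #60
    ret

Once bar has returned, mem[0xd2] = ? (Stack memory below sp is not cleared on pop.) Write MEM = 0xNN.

MEM = 0x3e

prologue: push r5 -> mem[0xd2]=0x3e, sp=0xd2
body[0] mov  r2, #0xce -> r2=0xce
body[1] xor  r6, r3, r0 -> r6=0x73
body[2] sub  r3, r3, r5 -> r3=0x43
body[3] mov  r6, #0xad -> r6=0xad
body[4] add  r2, r3, #10 -> r2=0x4d
body[5] sub  r1, r3, #51 -> r1=0x10
body[6] add  r6, r6, r5 -> r6=0xeb
body[7] add  r1, r5, #33 -> r1=0x5f
body[8] add  r5, r1, #60 -> r5=0x9b
epilogue: pop r5=0x3e, sp=0xd3
prologue pushed ['r5'] at ['0xd2']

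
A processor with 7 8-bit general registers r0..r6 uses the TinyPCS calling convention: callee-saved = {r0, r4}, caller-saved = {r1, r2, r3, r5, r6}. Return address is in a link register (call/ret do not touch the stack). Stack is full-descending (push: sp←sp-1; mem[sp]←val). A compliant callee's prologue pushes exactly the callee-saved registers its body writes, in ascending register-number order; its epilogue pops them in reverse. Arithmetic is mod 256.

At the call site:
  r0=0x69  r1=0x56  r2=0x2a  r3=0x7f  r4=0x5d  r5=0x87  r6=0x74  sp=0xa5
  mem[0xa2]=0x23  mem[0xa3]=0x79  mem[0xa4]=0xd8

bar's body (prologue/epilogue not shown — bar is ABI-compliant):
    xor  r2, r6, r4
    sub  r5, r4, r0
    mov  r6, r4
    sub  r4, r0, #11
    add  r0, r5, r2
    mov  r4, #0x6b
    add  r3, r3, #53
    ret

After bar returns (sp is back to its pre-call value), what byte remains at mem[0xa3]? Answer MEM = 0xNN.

MEM = 0x5d

prologue: push r0 → mem[0xa4]=0x69, sp=0xa4
prologue: push r4 → mem[0xa3]=0x5d, sp=0xa3
body[0] xor  r2, r6, r4 → r2=0x29
body[1] sub  r5, r4, r0 → r5=0xf4
body[2] mov  r6, r4 → r6=0x5d
body[3] sub  r4, r0, #11 → r4=0x5e
body[4] add  r0, r5, r2 → r0=0x1d
body[5] mov  r4, #0x6b → r4=0x6b
body[6] add  r3, r3, #53 → r3=0xb4
epilogue: pop r4=0x5d, sp=0xa4
epilogue: pop r0=0x69, sp=0xa5
prologue pushed ['r0', 'r4'] at ['0xa4', '0xa3']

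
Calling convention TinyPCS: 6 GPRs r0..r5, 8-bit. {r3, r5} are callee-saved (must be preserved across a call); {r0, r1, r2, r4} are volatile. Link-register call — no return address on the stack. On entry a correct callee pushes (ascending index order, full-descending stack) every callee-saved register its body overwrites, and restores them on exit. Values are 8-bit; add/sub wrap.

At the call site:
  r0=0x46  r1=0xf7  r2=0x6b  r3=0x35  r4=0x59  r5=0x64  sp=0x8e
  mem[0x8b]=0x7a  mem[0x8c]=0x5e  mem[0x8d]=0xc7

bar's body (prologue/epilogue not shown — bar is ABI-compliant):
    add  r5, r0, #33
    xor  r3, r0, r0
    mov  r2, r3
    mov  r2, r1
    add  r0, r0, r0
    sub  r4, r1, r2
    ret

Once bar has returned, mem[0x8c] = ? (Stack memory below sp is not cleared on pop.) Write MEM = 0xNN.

MEM = 0x64

prologue: push r3 -> mem[0x8d]=0x35, sp=0x8d
prologue: push r5 -> mem[0x8c]=0x64, sp=0x8c
body[0] add  r5, r0, #33 -> r5=0x67
body[1] xor  r3, r0, r0 -> r3=0x00
body[2] mov  r2, r3 -> r2=0x00
body[3] mov  r2, r1 -> r2=0xf7
body[4] add  r0, r0, r0 -> r0=0x8c
body[5] sub  r4, r1, r2 -> r4=0x00
epilogue: pop r5=0x64, sp=0x8d
epilogue: pop r3=0x35, sp=0x8e
prologue pushed ['r3', 'r5'] at ['0x8d', '0x8c']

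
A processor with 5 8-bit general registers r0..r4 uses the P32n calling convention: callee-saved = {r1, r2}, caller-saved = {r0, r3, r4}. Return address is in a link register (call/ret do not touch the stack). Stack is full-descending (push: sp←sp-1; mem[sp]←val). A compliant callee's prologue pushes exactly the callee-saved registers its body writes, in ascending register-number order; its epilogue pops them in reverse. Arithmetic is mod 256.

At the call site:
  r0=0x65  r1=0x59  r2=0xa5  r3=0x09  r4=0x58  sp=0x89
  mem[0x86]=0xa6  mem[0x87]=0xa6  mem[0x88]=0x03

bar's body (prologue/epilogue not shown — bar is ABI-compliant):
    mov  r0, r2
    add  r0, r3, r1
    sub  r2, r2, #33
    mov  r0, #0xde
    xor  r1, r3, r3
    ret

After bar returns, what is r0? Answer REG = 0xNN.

prologue: push r1 -> mem[0x88]=0x59, sp=0x88
prologue: push r2 -> mem[0x87]=0xa5, sp=0x87
body[0] mov  r0, r2 -> r0=0xa5
body[1] add  r0, r3, r1 -> r0=0x62
body[2] sub  r2, r2, #33 -> r2=0x84
body[3] mov  r0, #0xde -> r0=0xde
body[4] xor  r1, r3, r3 -> r1=0x00
epilogue: pop r2=0xa5, sp=0x88
epilogue: pop r1=0x59, sp=0x89
r0 is caller-saved -> body value

REG = 0xde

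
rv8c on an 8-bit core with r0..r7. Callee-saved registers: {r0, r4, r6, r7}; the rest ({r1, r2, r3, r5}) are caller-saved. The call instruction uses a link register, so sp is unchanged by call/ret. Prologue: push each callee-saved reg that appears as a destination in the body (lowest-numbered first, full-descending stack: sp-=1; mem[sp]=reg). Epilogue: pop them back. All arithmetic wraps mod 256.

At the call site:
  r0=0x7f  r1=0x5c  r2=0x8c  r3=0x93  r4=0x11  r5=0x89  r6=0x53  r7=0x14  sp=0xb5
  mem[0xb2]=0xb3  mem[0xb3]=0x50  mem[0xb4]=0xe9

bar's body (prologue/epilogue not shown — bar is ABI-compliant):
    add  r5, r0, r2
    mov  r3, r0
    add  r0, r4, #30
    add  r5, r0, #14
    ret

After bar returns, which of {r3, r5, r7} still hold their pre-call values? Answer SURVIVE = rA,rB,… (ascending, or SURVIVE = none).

prologue: push r0 -> mem[0xb4]=0x7f, sp=0xb4
body[0] add  r5, r0, r2 -> r5=0x0b
body[1] mov  r3, r0 -> r3=0x7f
body[2] add  r0, r4, #30 -> r0=0x2f
body[3] add  r5, r0, #14 -> r5=0x3d
epilogue: pop r0=0x7f, sp=0xb5
r3: caller-saved, written=True
r5: caller-saved, written=True
r7: callee-saved, written=False

SURVIVE = r7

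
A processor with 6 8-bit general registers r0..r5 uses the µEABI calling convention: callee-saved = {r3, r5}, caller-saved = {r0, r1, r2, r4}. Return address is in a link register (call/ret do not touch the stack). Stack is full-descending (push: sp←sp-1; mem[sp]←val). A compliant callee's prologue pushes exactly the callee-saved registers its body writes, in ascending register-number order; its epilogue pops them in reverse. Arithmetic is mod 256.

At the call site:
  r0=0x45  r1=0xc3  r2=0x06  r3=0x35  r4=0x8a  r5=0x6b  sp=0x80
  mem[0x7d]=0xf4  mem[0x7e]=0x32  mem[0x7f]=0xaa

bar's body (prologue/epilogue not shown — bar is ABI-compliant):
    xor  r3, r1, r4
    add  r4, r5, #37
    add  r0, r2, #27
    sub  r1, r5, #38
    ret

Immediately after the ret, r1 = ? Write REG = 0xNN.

REG = 0x45

prologue: push r3 → mem[0x7f]=0x35, sp=0x7f
body[0] xor  r3, r1, r4 → r3=0x49
body[1] add  r4, r5, #37 → r4=0x90
body[2] add  r0, r2, #27 → r0=0x21
body[3] sub  r1, r5, #38 → r1=0x45
epilogue: pop r3=0x35, sp=0x80
r1 is caller-saved → body value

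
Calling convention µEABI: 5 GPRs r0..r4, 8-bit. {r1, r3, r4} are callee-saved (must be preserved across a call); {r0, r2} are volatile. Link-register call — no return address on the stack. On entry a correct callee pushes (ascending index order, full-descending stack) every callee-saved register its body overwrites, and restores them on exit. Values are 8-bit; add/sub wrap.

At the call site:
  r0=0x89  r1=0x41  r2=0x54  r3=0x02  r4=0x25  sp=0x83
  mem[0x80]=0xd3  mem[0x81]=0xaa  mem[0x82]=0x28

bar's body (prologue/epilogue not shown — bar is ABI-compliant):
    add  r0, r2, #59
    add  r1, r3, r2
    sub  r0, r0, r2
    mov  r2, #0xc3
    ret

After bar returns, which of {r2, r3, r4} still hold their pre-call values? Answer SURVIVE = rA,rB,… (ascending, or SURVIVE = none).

SURVIVE = r3,r4

prologue: push r1 → mem[0x82]=0x41, sp=0x82
body[0] add  r0, r2, #59 → r0=0x8f
body[1] add  r1, r3, r2 → r1=0x56
body[2] sub  r0, r0, r2 → r0=0x3b
body[3] mov  r2, #0xc3 → r2=0xc3
epilogue: pop r1=0x41, sp=0x83
r2: caller-saved, written=True
r3: callee-saved, written=False
r4: callee-saved, written=False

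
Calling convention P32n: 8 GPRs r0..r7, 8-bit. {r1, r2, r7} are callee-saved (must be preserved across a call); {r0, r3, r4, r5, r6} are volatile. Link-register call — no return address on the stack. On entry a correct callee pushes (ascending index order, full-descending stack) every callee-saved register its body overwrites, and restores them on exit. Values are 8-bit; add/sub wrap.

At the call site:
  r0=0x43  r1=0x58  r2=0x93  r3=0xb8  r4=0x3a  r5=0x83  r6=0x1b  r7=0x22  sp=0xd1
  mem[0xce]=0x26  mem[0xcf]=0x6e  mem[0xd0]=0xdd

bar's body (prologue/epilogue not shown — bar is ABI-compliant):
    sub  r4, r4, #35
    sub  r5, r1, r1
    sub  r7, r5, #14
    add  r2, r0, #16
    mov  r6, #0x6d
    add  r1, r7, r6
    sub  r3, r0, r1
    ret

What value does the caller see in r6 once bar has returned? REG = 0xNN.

REG = 0x6d

prologue: push r1 -> mem[0xd0]=0x58, sp=0xd0
prologue: push r2 -> mem[0xcf]=0x93, sp=0xcf
prologue: push r7 -> mem[0xce]=0x22, sp=0xce
body[0] sub  r4, r4, #35 -> r4=0x17
body[1] sub  r5, r1, r1 -> r5=0x00
body[2] sub  r7, r5, #14 -> r7=0xf2
body[3] add  r2, r0, #16 -> r2=0x53
body[4] mov  r6, #0x6d -> r6=0x6d
body[5] add  r1, r7, r6 -> r1=0x5f
body[6] sub  r3, r0, r1 -> r3=0xe4
epilogue: pop r7=0x22, sp=0xcf
epilogue: pop r2=0x93, sp=0xd0
epilogue: pop r1=0x58, sp=0xd1
r6 is caller-saved -> body value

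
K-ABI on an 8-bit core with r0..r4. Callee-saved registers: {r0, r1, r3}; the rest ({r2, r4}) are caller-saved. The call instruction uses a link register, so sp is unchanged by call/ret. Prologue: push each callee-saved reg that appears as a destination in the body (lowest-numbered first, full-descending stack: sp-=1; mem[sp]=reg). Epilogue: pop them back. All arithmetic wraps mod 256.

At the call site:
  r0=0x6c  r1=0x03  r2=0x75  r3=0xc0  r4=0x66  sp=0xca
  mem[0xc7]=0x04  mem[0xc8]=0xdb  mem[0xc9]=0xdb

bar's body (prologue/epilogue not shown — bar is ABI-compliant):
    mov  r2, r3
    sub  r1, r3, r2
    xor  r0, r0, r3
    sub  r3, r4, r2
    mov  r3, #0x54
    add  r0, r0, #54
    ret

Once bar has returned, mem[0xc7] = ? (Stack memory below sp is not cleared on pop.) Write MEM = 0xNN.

prologue: push r0 -> mem[0xc9]=0x6c, sp=0xc9
prologue: push r1 -> mem[0xc8]=0x03, sp=0xc8
prologue: push r3 -> mem[0xc7]=0xc0, sp=0xc7
body[0] mov  r2, r3 -> r2=0xc0
body[1] sub  r1, r3, r2 -> r1=0x00
body[2] xor  r0, r0, r3 -> r0=0xac
body[3] sub  r3, r4, r2 -> r3=0xa6
body[4] mov  r3, #0x54 -> r3=0x54
body[5] add  r0, r0, #54 -> r0=0xe2
epilogue: pop r3=0xc0, sp=0xc8
epilogue: pop r1=0x03, sp=0xc9
epilogue: pop r0=0x6c, sp=0xca
prologue pushed ['r0', 'r1', 'r3'] at ['0xc9', '0xc8', '0xc7']

MEM = 0xc0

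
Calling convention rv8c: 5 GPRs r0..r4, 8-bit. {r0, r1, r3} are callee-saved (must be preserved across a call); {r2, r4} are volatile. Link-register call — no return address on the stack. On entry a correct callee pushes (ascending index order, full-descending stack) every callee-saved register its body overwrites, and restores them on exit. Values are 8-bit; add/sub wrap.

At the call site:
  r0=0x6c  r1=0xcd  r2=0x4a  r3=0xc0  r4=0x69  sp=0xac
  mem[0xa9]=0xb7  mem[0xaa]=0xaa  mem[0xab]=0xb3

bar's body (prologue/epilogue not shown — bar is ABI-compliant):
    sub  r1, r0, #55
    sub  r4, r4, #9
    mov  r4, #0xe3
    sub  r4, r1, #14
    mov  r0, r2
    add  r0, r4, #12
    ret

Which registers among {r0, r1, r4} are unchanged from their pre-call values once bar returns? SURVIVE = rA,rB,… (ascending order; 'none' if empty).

SURVIVE = r0,r1

prologue: push r0 → mem[0xab]=0x6c, sp=0xab
prologue: push r1 → mem[0xaa]=0xcd, sp=0xaa
body[0] sub  r1, r0, #55 → r1=0x35
body[1] sub  r4, r4, #9 → r4=0x60
body[2] mov  r4, #0xe3 → r4=0xe3
body[3] sub  r4, r1, #14 → r4=0x27
body[4] mov  r0, r2 → r0=0x4a
body[5] add  r0, r4, #12 → r0=0x33
epilogue: pop r1=0xcd, sp=0xab
epilogue: pop r0=0x6c, sp=0xac
r0: callee-saved, written=True
r1: callee-saved, written=True
r4: caller-saved, written=True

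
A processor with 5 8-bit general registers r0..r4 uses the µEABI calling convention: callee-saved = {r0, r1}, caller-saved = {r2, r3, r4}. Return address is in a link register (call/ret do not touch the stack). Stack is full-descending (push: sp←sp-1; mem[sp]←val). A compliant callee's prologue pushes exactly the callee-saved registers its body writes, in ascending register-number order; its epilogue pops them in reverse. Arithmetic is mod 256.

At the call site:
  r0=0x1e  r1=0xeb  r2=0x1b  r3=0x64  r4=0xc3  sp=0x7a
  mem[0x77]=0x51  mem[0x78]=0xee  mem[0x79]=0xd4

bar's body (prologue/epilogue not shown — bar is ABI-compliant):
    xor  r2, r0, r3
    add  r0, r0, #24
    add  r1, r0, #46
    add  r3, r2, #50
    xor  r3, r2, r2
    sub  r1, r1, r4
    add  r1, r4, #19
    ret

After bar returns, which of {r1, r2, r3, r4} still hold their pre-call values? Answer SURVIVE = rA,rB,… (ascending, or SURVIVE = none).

prologue: push r0 → mem[0x79]=0x1e, sp=0x79
prologue: push r1 → mem[0x78]=0xeb, sp=0x78
body[0] xor  r2, r0, r3 → r2=0x7a
body[1] add  r0, r0, #24 → r0=0x36
body[2] add  r1, r0, #46 → r1=0x64
body[3] add  r3, r2, #50 → r3=0xac
body[4] xor  r3, r2, r2 → r3=0x00
body[5] sub  r1, r1, r4 → r1=0xa1
body[6] add  r1, r4, #19 → r1=0xd6
epilogue: pop r1=0xeb, sp=0x79
epilogue: pop r0=0x1e, sp=0x7a
r1: callee-saved, written=True
r2: caller-saved, written=True
r3: caller-saved, written=True
r4: caller-saved, written=False

SURVIVE = r1,r4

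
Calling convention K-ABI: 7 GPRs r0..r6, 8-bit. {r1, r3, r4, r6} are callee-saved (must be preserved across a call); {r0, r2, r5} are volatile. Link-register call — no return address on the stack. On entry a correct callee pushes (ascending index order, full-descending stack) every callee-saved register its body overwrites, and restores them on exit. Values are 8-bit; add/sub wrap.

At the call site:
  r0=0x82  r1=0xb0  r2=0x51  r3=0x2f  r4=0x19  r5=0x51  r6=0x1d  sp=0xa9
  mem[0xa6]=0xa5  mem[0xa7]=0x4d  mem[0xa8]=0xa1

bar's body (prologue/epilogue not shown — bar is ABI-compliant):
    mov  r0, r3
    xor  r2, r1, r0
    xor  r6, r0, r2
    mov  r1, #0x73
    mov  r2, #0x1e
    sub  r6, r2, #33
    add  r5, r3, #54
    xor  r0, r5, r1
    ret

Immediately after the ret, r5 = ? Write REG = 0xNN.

REG = 0x65

prologue: push r1 → mem[0xa8]=0xb0, sp=0xa8
prologue: push r6 → mem[0xa7]=0x1d, sp=0xa7
body[0] mov  r0, r3 → r0=0x2f
body[1] xor  r2, r1, r0 → r2=0x9f
body[2] xor  r6, r0, r2 → r6=0xb0
body[3] mov  r1, #0x73 → r1=0x73
body[4] mov  r2, #0x1e → r2=0x1e
body[5] sub  r6, r2, #33 → r6=0xfd
body[6] add  r5, r3, #54 → r5=0x65
body[7] xor  r0, r5, r1 → r0=0x16
epilogue: pop r6=0x1d, sp=0xa8
epilogue: pop r1=0xb0, sp=0xa9
r5 is caller-saved → body value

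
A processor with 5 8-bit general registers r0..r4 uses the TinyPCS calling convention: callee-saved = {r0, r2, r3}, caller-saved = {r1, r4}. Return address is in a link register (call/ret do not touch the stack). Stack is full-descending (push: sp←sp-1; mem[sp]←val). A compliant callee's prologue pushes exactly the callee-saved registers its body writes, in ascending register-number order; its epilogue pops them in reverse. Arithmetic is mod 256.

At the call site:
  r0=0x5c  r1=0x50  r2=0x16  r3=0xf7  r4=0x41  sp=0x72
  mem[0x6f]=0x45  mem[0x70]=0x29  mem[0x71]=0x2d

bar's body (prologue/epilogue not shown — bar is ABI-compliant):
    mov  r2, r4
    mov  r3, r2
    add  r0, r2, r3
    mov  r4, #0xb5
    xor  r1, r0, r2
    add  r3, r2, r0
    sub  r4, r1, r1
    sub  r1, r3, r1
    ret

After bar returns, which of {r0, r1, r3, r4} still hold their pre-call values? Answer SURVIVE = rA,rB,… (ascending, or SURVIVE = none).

prologue: push r0 → mem[0x71]=0x5c, sp=0x71
prologue: push r2 → mem[0x70]=0x16, sp=0x70
prologue: push r3 → mem[0x6f]=0xf7, sp=0x6f
body[0] mov  r2, r4 → r2=0x41
body[1] mov  r3, r2 → r3=0x41
body[2] add  r0, r2, r3 → r0=0x82
body[3] mov  r4, #0xb5 → r4=0xb5
body[4] xor  r1, r0, r2 → r1=0xc3
body[5] add  r3, r2, r0 → r3=0xc3
body[6] sub  r4, r1, r1 → r4=0x00
body[7] sub  r1, r3, r1 → r1=0x00
epilogue: pop r3=0xf7, sp=0x70
epilogue: pop r2=0x16, sp=0x71
epilogue: pop r0=0x5c, sp=0x72
r0: callee-saved, written=True
r1: caller-saved, written=True
r3: callee-saved, written=True
r4: caller-saved, written=True

SURVIVE = r0,r3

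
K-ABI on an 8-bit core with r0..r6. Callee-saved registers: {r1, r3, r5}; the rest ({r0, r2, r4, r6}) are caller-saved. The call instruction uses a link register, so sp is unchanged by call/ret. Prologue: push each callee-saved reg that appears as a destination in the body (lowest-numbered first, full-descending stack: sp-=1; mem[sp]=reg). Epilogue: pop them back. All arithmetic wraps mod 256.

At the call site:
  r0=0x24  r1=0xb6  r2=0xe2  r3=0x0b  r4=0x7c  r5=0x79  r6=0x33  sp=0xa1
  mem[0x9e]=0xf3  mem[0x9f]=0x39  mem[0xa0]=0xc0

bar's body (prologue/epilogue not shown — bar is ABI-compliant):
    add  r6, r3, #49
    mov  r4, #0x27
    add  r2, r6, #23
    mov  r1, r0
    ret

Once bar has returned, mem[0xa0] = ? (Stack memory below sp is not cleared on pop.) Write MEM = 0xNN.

MEM = 0xb6

prologue: push r1 -> mem[0xa0]=0xb6, sp=0xa0
body[0] add  r6, r3, #49 -> r6=0x3c
body[1] mov  r4, #0x27 -> r4=0x27
body[2] add  r2, r6, #23 -> r2=0x53
body[3] mov  r1, r0 -> r1=0x24
epilogue: pop r1=0xb6, sp=0xa1
prologue pushed ['r1'] at ['0xa0']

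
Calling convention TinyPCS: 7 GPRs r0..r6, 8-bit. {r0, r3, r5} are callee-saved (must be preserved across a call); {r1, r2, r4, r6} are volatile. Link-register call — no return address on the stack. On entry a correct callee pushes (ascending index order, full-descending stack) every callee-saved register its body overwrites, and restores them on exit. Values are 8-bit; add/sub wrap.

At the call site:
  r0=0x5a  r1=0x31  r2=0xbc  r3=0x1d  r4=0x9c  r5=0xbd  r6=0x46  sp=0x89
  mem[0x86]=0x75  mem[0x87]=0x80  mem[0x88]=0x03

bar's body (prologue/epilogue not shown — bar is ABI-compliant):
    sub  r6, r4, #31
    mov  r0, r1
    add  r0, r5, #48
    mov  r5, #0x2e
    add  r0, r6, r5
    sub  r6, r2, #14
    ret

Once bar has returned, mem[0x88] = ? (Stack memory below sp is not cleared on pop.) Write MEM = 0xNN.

MEM = 0x5a

prologue: push r0 → mem[0x88]=0x5a, sp=0x88
prologue: push r5 → mem[0x87]=0xbd, sp=0x87
body[0] sub  r6, r4, #31 → r6=0x7d
body[1] mov  r0, r1 → r0=0x31
body[2] add  r0, r5, #48 → r0=0xed
body[3] mov  r5, #0x2e → r5=0x2e
body[4] add  r0, r6, r5 → r0=0xab
body[5] sub  r6, r2, #14 → r6=0xae
epilogue: pop r5=0xbd, sp=0x88
epilogue: pop r0=0x5a, sp=0x89
prologue pushed ['r0', 'r5'] at ['0x88', '0x87']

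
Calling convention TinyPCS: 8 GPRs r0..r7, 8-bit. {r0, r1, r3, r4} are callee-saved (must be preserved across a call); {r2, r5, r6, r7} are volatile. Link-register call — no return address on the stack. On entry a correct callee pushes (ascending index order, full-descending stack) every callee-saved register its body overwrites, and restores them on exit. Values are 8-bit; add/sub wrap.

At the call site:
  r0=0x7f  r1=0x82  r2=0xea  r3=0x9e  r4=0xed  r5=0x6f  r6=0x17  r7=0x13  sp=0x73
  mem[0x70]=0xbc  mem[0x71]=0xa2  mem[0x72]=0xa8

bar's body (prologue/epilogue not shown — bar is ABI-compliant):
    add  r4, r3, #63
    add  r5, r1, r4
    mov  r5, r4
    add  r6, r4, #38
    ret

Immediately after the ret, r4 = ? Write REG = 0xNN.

REG = 0xed

prologue: push r4 → mem[0x72]=0xed, sp=0x72
body[0] add  r4, r3, #63 → r4=0xdd
body[1] add  r5, r1, r4 → r5=0x5f
body[2] mov  r5, r4 → r5=0xdd
body[3] add  r6, r4, #38 → r6=0x03
epilogue: pop r4=0xed, sp=0x73
r4 is callee-saved → restored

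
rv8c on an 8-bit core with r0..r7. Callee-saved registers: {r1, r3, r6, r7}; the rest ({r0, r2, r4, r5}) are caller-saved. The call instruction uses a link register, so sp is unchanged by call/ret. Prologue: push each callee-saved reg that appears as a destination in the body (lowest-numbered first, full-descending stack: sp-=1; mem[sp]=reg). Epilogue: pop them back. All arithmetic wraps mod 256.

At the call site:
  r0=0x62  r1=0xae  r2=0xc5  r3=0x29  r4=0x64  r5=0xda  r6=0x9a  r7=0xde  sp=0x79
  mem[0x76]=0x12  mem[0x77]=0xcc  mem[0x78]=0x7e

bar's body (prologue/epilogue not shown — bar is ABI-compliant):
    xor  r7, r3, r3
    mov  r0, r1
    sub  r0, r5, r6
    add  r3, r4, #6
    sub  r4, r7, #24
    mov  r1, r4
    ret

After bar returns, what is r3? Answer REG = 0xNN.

REG = 0x29

prologue: push r1 -> mem[0x78]=0xae, sp=0x78
prologue: push r3 -> mem[0x77]=0x29, sp=0x77
prologue: push r7 -> mem[0x76]=0xde, sp=0x76
body[0] xor  r7, r3, r3 -> r7=0x00
body[1] mov  r0, r1 -> r0=0xae
body[2] sub  r0, r5, r6 -> r0=0x40
body[3] add  r3, r4, #6 -> r3=0x6a
body[4] sub  r4, r7, #24 -> r4=0xe8
body[5] mov  r1, r4 -> r1=0xe8
epilogue: pop r7=0xde, sp=0x77
epilogue: pop r3=0x29, sp=0x78
epilogue: pop r1=0xae, sp=0x79
r3 is callee-saved -> restored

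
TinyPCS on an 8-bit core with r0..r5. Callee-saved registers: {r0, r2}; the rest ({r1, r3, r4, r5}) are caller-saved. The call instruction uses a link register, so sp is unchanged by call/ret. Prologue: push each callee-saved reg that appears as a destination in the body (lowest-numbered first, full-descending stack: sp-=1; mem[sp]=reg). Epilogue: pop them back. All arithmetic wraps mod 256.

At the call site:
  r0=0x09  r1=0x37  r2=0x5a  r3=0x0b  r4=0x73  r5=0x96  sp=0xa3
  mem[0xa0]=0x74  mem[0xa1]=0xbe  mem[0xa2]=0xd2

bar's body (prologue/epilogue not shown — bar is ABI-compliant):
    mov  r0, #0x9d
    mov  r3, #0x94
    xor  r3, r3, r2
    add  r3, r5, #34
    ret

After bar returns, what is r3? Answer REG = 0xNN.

prologue: push r0 -> mem[0xa2]=0x09, sp=0xa2
body[0] mov  r0, #0x9d -> r0=0x9d
body[1] mov  r3, #0x94 -> r3=0x94
body[2] xor  r3, r3, r2 -> r3=0xce
body[3] add  r3, r5, #34 -> r3=0xb8
epilogue: pop r0=0x09, sp=0xa3
r3 is caller-saved -> body value

REG = 0xb8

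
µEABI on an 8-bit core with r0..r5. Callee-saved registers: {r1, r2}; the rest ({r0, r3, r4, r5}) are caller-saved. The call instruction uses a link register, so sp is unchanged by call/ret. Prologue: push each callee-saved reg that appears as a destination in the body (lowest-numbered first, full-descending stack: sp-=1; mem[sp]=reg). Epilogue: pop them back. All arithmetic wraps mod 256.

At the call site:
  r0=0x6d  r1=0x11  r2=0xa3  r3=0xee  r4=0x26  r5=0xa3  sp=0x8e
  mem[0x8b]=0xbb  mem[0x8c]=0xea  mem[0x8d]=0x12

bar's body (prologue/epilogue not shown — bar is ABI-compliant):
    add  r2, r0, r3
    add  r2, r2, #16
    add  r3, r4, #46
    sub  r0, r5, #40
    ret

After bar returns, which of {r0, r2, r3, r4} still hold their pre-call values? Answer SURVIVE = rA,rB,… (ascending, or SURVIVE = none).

prologue: push r2 -> mem[0x8d]=0xa3, sp=0x8d
body[0] add  r2, r0, r3 -> r2=0x5b
body[1] add  r2, r2, #16 -> r2=0x6b
body[2] add  r3, r4, #46 -> r3=0x54
body[3] sub  r0, r5, #40 -> r0=0x7b
epilogue: pop r2=0xa3, sp=0x8e
r0: caller-saved, written=True
r2: callee-saved, written=True
r3: caller-saved, written=True
r4: caller-saved, written=False

SURVIVE = r2,r4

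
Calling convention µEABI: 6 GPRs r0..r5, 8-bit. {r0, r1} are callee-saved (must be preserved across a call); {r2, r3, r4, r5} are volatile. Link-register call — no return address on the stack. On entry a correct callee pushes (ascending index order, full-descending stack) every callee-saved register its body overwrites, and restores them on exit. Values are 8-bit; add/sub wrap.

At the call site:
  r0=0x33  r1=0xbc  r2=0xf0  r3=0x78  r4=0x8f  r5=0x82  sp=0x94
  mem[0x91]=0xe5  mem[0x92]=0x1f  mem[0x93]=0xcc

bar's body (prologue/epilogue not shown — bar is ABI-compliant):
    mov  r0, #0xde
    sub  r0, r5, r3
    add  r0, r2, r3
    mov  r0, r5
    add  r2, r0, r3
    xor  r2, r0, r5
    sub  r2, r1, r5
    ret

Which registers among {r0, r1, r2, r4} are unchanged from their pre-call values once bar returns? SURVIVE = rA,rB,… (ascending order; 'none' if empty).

prologue: push r0 -> mem[0x93]=0x33, sp=0x93
body[0] mov  r0, #0xde -> r0=0xde
body[1] sub  r0, r5, r3 -> r0=0x0a
body[2] add  r0, r2, r3 -> r0=0x68
body[3] mov  r0, r5 -> r0=0x82
body[4] add  r2, r0, r3 -> r2=0xfa
body[5] xor  r2, r0, r5 -> r2=0x00
body[6] sub  r2, r1, r5 -> r2=0x3a
epilogue: pop r0=0x33, sp=0x94
r0: callee-saved, written=True
r1: callee-saved, written=False
r2: caller-saved, written=True
r4: caller-saved, written=False

SURVIVE = r0,r1,r4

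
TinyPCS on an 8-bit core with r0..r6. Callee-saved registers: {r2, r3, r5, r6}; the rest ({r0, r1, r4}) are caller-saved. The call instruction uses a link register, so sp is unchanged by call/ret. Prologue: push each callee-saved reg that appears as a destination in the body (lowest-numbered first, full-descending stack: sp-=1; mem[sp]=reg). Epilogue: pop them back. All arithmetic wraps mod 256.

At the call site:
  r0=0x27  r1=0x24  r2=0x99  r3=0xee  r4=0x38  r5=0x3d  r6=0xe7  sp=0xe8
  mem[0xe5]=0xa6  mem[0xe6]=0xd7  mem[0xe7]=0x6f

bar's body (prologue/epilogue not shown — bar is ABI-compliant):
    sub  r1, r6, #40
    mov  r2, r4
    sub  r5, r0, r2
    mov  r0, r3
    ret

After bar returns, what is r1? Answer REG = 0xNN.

REG = 0xbf

prologue: push r2 → mem[0xe7]=0x99, sp=0xe7
prologue: push r5 → mem[0xe6]=0x3d, sp=0xe6
body[0] sub  r1, r6, #40 → r1=0xbf
body[1] mov  r2, r4 → r2=0x38
body[2] sub  r5, r0, r2 → r5=0xef
body[3] mov  r0, r3 → r0=0xee
epilogue: pop r5=0x3d, sp=0xe7
epilogue: pop r2=0x99, sp=0xe8
r1 is caller-saved → body value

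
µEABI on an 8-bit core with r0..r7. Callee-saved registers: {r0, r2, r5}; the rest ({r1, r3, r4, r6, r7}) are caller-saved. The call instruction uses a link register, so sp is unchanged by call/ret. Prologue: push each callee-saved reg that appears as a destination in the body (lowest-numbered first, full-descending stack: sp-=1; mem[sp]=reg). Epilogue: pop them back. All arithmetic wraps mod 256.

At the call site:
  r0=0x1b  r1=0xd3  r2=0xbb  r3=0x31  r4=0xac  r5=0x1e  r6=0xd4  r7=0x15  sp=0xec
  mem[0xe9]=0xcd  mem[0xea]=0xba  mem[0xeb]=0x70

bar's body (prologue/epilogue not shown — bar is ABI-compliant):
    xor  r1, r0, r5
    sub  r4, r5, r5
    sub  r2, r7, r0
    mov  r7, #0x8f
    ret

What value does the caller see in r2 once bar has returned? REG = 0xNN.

REG = 0xbb

prologue: push r2 → mem[0xeb]=0xbb, sp=0xeb
body[0] xor  r1, r0, r5 → r1=0x05
body[1] sub  r4, r5, r5 → r4=0x00
body[2] sub  r2, r7, r0 → r2=0xfa
body[3] mov  r7, #0x8f → r7=0x8f
epilogue: pop r2=0xbb, sp=0xec
r2 is callee-saved → restored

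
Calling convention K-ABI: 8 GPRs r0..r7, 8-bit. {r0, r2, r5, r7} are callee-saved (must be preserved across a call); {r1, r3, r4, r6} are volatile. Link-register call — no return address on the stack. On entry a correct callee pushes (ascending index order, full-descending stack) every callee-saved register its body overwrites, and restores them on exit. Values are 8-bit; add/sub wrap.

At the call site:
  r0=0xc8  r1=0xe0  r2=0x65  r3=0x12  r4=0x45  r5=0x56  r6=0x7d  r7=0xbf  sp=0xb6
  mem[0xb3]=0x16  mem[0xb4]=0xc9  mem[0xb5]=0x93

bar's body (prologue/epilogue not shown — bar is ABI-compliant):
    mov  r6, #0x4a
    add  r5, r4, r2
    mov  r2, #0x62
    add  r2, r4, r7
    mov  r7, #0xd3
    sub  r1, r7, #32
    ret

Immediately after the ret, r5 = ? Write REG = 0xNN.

prologue: push r2 → mem[0xb5]=0x65, sp=0xb5
prologue: push r5 → mem[0xb4]=0x56, sp=0xb4
prologue: push r7 → mem[0xb3]=0xbf, sp=0xb3
body[0] mov  r6, #0x4a → r6=0x4a
body[1] add  r5, r4, r2 → r5=0xaa
body[2] mov  r2, #0x62 → r2=0x62
body[3] add  r2, r4, r7 → r2=0x04
body[4] mov  r7, #0xd3 → r7=0xd3
body[5] sub  r1, r7, #32 → r1=0xb3
epilogue: pop r7=0xbf, sp=0xb4
epilogue: pop r5=0x56, sp=0xb5
epilogue: pop r2=0x65, sp=0xb6
r5 is callee-saved → restored

REG = 0x56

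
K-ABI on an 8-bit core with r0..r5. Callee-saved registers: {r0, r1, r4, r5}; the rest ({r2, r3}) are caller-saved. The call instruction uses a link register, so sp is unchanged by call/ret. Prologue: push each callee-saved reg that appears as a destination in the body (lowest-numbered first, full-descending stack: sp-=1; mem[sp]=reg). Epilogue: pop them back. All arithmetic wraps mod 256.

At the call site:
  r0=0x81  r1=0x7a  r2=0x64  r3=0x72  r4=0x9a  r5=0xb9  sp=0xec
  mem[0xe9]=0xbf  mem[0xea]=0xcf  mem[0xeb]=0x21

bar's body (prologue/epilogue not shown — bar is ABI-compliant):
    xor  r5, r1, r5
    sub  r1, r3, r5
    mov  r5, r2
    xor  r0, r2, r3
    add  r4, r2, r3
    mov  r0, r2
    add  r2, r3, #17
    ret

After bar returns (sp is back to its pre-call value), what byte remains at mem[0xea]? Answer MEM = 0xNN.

MEM = 0x7a

prologue: push r0 -> mem[0xeb]=0x81, sp=0xeb
prologue: push r1 -> mem[0xea]=0x7a, sp=0xea
prologue: push r4 -> mem[0xe9]=0x9a, sp=0xe9
prologue: push r5 -> mem[0xe8]=0xb9, sp=0xe8
body[0] xor  r5, r1, r5 -> r5=0xc3
body[1] sub  r1, r3, r5 -> r1=0xaf
body[2] mov  r5, r2 -> r5=0x64
body[3] xor  r0, r2, r3 -> r0=0x16
body[4] add  r4, r2, r3 -> r4=0xd6
body[5] mov  r0, r2 -> r0=0x64
body[6] add  r2, r3, #17 -> r2=0x83
epilogue: pop r5=0xb9, sp=0xe9
epilogue: pop r4=0x9a, sp=0xea
epilogue: pop r1=0x7a, sp=0xeb
epilogue: pop r0=0x81, sp=0xec
prologue pushed ['r0', 'r1', 'r4', 'r5'] at ['0xeb', '0xea', '0xe9', '0xe8']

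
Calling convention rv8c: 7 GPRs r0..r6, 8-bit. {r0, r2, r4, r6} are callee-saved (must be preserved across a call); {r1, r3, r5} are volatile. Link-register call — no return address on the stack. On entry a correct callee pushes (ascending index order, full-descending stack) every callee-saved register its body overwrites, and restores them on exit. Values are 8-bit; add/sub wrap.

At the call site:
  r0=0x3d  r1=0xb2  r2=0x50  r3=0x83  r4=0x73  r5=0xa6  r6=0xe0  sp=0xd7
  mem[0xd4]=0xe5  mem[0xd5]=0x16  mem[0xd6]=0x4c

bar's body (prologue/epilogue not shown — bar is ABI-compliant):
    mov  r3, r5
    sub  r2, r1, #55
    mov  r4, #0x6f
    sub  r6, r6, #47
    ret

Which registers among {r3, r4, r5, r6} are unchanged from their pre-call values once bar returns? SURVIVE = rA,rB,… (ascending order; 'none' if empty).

prologue: push r2 -> mem[0xd6]=0x50, sp=0xd6
prologue: push r4 -> mem[0xd5]=0x73, sp=0xd5
prologue: push r6 -> mem[0xd4]=0xe0, sp=0xd4
body[0] mov  r3, r5 -> r3=0xa6
body[1] sub  r2, r1, #55 -> r2=0x7b
body[2] mov  r4, #0x6f -> r4=0x6f
body[3] sub  r6, r6, #47 -> r6=0xb1
epilogue: pop r6=0xe0, sp=0xd5
epilogue: pop r4=0x73, sp=0xd6
epilogue: pop r2=0x50, sp=0xd7
r3: caller-saved, written=True
r4: callee-saved, written=True
r5: caller-saved, written=False
r6: callee-saved, written=True

SURVIVE = r4,r5,r6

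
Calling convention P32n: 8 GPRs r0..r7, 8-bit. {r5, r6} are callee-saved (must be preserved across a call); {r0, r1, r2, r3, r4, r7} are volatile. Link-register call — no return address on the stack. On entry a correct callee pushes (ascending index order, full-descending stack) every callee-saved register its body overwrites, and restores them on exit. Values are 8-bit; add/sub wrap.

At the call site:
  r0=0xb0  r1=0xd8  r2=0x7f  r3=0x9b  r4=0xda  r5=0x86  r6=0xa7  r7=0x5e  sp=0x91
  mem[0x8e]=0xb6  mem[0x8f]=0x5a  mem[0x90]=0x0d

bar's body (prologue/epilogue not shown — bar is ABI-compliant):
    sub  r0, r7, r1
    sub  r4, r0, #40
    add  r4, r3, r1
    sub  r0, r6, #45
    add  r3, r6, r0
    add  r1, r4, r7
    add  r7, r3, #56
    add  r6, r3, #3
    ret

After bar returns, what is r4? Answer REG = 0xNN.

REG = 0x73

prologue: push r6 -> mem[0x90]=0xa7, sp=0x90
body[0] sub  r0, r7, r1 -> r0=0x86
body[1] sub  r4, r0, #40 -> r4=0x5e
body[2] add  r4, r3, r1 -> r4=0x73
body[3] sub  r0, r6, #45 -> r0=0x7a
body[4] add  r3, r6, r0 -> r3=0x21
body[5] add  r1, r4, r7 -> r1=0xd1
body[6] add  r7, r3, #56 -> r7=0x59
body[7] add  r6, r3, #3 -> r6=0x24
epilogue: pop r6=0xa7, sp=0x91
r4 is caller-saved -> body value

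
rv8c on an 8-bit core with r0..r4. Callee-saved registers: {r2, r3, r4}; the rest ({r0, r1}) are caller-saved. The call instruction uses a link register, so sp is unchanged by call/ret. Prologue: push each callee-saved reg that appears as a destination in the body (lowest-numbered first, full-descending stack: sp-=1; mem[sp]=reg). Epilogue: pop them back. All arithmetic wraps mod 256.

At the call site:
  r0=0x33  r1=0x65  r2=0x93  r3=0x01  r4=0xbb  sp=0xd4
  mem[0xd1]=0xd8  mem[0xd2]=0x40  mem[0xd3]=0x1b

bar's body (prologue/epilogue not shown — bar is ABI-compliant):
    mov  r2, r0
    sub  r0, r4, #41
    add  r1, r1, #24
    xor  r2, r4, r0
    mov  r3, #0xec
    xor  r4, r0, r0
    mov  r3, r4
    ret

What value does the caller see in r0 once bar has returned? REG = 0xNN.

REG = 0x92

prologue: push r2 -> mem[0xd3]=0x93, sp=0xd3
prologue: push r3 -> mem[0xd2]=0x01, sp=0xd2
prologue: push r4 -> mem[0xd1]=0xbb, sp=0xd1
body[0] mov  r2, r0 -> r2=0x33
body[1] sub  r0, r4, #41 -> r0=0x92
body[2] add  r1, r1, #24 -> r1=0x7d
body[3] xor  r2, r4, r0 -> r2=0x29
body[4] mov  r3, #0xec -> r3=0xec
body[5] xor  r4, r0, r0 -> r4=0x00
body[6] mov  r3, r4 -> r3=0x00
epilogue: pop r4=0xbb, sp=0xd2
epilogue: pop r3=0x01, sp=0xd3
epilogue: pop r2=0x93, sp=0xd4
r0 is caller-saved -> body value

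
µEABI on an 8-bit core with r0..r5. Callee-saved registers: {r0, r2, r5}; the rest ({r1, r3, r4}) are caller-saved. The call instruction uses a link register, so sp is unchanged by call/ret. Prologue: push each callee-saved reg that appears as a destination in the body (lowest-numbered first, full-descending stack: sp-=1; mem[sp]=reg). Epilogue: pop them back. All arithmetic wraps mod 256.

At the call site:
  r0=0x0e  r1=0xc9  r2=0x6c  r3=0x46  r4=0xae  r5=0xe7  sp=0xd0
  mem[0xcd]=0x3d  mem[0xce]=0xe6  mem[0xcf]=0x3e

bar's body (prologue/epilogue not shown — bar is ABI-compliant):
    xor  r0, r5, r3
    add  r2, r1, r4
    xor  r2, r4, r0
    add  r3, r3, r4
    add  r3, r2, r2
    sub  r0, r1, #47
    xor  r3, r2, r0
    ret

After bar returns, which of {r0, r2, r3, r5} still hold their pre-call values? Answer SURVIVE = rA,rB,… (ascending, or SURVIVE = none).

SURVIVE = r0,r2,r5

prologue: push r0 -> mem[0xcf]=0x0e, sp=0xcf
prologue: push r2 -> mem[0xce]=0x6c, sp=0xce
body[0] xor  r0, r5, r3 -> r0=0xa1
body[1] add  r2, r1, r4 -> r2=0x77
body[2] xor  r2, r4, r0 -> r2=0x0f
body[3] add  r3, r3, r4 -> r3=0xf4
body[4] add  r3, r2, r2 -> r3=0x1e
body[5] sub  r0, r1, #47 -> r0=0x9a
body[6] xor  r3, r2, r0 -> r3=0x95
epilogue: pop r2=0x6c, sp=0xcf
epilogue: pop r0=0x0e, sp=0xd0
r0: callee-saved, written=True
r2: callee-saved, written=True
r3: caller-saved, written=True
r5: callee-saved, written=False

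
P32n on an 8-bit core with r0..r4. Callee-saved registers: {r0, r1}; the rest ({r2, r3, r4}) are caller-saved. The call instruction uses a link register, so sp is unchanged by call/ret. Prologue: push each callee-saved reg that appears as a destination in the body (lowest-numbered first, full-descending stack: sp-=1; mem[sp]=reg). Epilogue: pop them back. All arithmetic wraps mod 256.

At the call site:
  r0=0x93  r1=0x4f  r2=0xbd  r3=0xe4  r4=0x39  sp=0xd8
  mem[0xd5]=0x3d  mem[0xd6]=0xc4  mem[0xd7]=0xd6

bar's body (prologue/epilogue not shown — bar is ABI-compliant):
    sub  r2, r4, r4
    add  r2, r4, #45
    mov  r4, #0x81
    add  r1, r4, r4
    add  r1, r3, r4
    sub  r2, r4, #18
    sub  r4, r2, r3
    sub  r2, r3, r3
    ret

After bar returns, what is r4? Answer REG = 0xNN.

REG = 0x8b

prologue: push r1 → mem[0xd7]=0x4f, sp=0xd7
body[0] sub  r2, r4, r4 → r2=0x00
body[1] add  r2, r4, #45 → r2=0x66
body[2] mov  r4, #0x81 → r4=0x81
body[3] add  r1, r4, r4 → r1=0x02
body[4] add  r1, r3, r4 → r1=0x65
body[5] sub  r2, r4, #18 → r2=0x6f
body[6] sub  r4, r2, r3 → r4=0x8b
body[7] sub  r2, r3, r3 → r2=0x00
epilogue: pop r1=0x4f, sp=0xd8
r4 is caller-saved → body value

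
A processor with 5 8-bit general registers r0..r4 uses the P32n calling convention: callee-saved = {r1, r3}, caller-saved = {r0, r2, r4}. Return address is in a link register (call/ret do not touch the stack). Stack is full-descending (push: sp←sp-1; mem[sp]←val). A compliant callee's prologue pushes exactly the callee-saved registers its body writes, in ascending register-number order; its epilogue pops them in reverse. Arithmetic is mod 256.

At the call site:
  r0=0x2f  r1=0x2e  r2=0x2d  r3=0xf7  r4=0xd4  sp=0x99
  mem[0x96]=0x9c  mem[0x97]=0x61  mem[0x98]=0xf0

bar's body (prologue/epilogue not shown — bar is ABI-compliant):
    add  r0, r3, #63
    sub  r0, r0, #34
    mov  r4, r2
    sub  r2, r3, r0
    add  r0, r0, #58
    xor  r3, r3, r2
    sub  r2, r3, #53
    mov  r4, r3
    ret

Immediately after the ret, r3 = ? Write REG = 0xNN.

REG = 0xf7

prologue: push r3 -> mem[0x98]=0xf7, sp=0x98
body[0] add  r0, r3, #63 -> r0=0x36
body[1] sub  r0, r0, #34 -> r0=0x14
body[2] mov  r4, r2 -> r4=0x2d
body[3] sub  r2, r3, r0 -> r2=0xe3
body[4] add  r0, r0, #58 -> r0=0x4e
body[5] xor  r3, r3, r2 -> r3=0x14
body[6] sub  r2, r3, #53 -> r2=0xdf
body[7] mov  r4, r3 -> r4=0x14
epilogue: pop r3=0xf7, sp=0x99
r3 is callee-saved -> restored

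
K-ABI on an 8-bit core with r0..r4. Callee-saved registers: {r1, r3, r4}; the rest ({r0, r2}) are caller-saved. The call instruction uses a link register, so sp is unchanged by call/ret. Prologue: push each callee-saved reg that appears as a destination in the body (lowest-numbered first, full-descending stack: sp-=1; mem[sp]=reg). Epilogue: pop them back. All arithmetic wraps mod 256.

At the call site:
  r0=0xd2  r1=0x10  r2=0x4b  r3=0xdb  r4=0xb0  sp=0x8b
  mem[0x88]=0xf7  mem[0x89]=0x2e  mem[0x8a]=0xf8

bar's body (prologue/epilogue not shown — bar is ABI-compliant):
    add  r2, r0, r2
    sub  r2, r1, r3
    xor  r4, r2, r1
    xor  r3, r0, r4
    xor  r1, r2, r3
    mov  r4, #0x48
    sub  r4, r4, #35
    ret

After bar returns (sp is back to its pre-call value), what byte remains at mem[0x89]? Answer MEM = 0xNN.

prologue: push r1 → mem[0x8a]=0x10, sp=0x8a
prologue: push r3 → mem[0x89]=0xdb, sp=0x89
prologue: push r4 → mem[0x88]=0xb0, sp=0x88
body[0] add  r2, r0, r2 → r2=0x1d
body[1] sub  r2, r1, r3 → r2=0x35
body[2] xor  r4, r2, r1 → r4=0x25
body[3] xor  r3, r0, r4 → r3=0xf7
body[4] xor  r1, r2, r3 → r1=0xc2
body[5] mov  r4, #0x48 → r4=0x48
body[6] sub  r4, r4, #35 → r4=0x25
epilogue: pop r4=0xb0, sp=0x89
epilogue: pop r3=0xdb, sp=0x8a
epilogue: pop r1=0x10, sp=0x8b
prologue pushed ['r1', 'r3', 'r4'] at ['0x8a', '0x89', '0x88']

MEM = 0xdb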